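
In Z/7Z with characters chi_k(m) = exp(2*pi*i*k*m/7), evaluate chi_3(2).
chi_3(2) = zeta_7^6 = exp(-2*I*pi/7)

Explanation: chi_3(2) = zeta_7^(3*2) = zeta_7^6. Since zeta_7^7 = 1, this equals zeta_7^6 = exp(2*pi*i*6/7) = exp(-2*I*pi/7).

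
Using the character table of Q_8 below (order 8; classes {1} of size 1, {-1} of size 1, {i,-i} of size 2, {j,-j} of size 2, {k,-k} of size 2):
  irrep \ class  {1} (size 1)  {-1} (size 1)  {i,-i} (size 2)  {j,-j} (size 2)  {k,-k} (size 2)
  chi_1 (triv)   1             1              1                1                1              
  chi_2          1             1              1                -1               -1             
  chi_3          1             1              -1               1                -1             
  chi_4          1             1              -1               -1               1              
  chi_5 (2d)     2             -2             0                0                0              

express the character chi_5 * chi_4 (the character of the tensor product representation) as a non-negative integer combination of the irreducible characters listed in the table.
chi_5 tensor chi_4 = chi_5 (all other irreducibles have multiplicity 0).

Solution. The character of a tensor product is the pointwise product (chi_5 * chi_4)(C) = chi_5(C) * chi_4(C):
  {1}: (2)*(1), {-1}: (-2)*(1), {i,-i}: (0)*(-1), {j,-j}: (0)*(-1), {k,-k}: (0)*(1)
so (chi_5 * chi_4) takes values
  {1} -> 2, {-1} -> -2, {i,-i} -> 0, {j,-j} -> 0, {k,-k} -> 0.
Now take the inner product of this character with each irreducible chi from the table, <chi_5*chi_4, chi> = (1/8) sum_C |C| (chi_5*chi_4)(C) conj(chi(C)):
  <chi_5*chi_4, chi_1> = (1/8)[1*(2)*conj(1) + 1*(-2)*conj(1) + 2*(0)*conj(1) + 2*(0)*conj(1) + 2*(0)*conj(1)]
      = (1/8)[(2) + (-2) + (0) + (0) + (0)] = 0/8 = 0
  <chi_5*chi_4, chi_2> = (1/8)[1*(2)*conj(1) + 1*(-2)*conj(1) + 2*(0)*conj(1) + 2*(0)*conj(-1) + 2*(0)*conj(-1)]
      = (1/8)[(2) + (-2) + (0) + (0) + (0)] = 0/8 = 0
  <chi_5*chi_4, chi_3> = (1/8)[1*(2)*conj(1) + 1*(-2)*conj(1) + 2*(0)*conj(-1) + 2*(0)*conj(1) + 2*(0)*conj(-1)]
      = (1/8)[(2) + (-2) + (0) + (0) + (0)] = 0/8 = 0
  <chi_5*chi_4, chi_4> = (1/8)[1*(2)*conj(1) + 1*(-2)*conj(1) + 2*(0)*conj(-1) + 2*(0)*conj(-1) + 2*(0)*conj(1)]
      = (1/8)[(2) + (-2) + (0) + (0) + (0)] = 0/8 = 0
  <chi_5*chi_4, chi_5> = (1/8)[1*(2)*conj(2) + 1*(-2)*conj(-2) + 2*(0)*conj(0) + 2*(0)*conj(0) + 2*(0)*conj(0)]
      = (1/8)[(4) + (4) + (0) + (0) + (0)] = 8/8 = 1
Hence the multiplicities are chi_5: 1. Dimension check: dim(chi_5)*dim(chi_4) = 2*1 = 2 and sum (mult * dim) = 1*2 = 2.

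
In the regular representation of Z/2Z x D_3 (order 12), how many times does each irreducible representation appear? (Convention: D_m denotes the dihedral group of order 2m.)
Each irreducible V_i of dimension d_i appears with multiplicity d_i, i.e. rho_reg = (direct sum over all irreducibles V_i) d_i V_i. The irreducible dimensions for Z/2Z x D_3 are 1, 1, 1, 1, 2, 2: 4 irreducibles of dimension 1, each with multiplicity 1; 2 irreducibles of dimension 2, each with multiplicity 2. Total dimension 4*1*1 + 2*2*2 = 12 = |G|.

Details: General theorem: in the regular representation of a finite group G, each irreducible appears with multiplicity equal to its dimension. Check: dim(rho_reg) = sum d_i^2 = 1 + 1 + 1 + 1 + 4 + 4 = 12 = |G|.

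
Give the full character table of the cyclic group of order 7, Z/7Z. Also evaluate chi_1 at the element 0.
Character table of Z/7Z (irreps indexed chi_0,...,chi_6 with chi_k(m) = zeta_7^(k*m), zeta_7 = exp(2*pi*i/7)):
  irrep \ class  {0} (size 1)  {1} (size 1)    {2} (size 1)    {3} (size 1)    {4} (size 1)    {5} (size 1)    {6} (size 1)  
  chi_0          1             1               1               1               1               1               1             
  chi_1          1             exp(2*I*pi/7)   exp(4*I*pi/7)   exp(6*I*pi/7)   exp(-6*I*pi/7)  exp(-4*I*pi/7)  exp(-2*I*pi/7)
  chi_2          1             exp(4*I*pi/7)   exp(-6*I*pi/7)  exp(-2*I*pi/7)  exp(2*I*pi/7)   exp(6*I*pi/7)   exp(-4*I*pi/7)
  chi_3          1             exp(6*I*pi/7)   exp(-2*I*pi/7)  exp(4*I*pi/7)   exp(-4*I*pi/7)  exp(2*I*pi/7)   exp(-6*I*pi/7)
  chi_4          1             exp(-6*I*pi/7)  exp(2*I*pi/7)   exp(-4*I*pi/7)  exp(4*I*pi/7)   exp(-2*I*pi/7)  exp(6*I*pi/7) 
  chi_5          1             exp(-4*I*pi/7)  exp(6*I*pi/7)   exp(2*I*pi/7)   exp(-2*I*pi/7)  exp(-6*I*pi/7)  exp(4*I*pi/7) 
  chi_6          1             exp(-2*I*pi/7)  exp(-4*I*pi/7)  exp(-6*I*pi/7)  exp(6*I*pi/7)   exp(4*I*pi/7)   exp(2*I*pi/7) 

Spot check: chi_1(0) = zeta_7^(1*0) = zeta_7^0 = 1.

Justification: Z/7Z is abelian, so all 7 irreducible complex representations are 1-dimensional. They are given by chi_k(m) = zeta_7^(k*m) for k = 0,...,6. Row orthogonality: sum_m chi_k(m) conj(chi_l(m)) = 7 * [k = l].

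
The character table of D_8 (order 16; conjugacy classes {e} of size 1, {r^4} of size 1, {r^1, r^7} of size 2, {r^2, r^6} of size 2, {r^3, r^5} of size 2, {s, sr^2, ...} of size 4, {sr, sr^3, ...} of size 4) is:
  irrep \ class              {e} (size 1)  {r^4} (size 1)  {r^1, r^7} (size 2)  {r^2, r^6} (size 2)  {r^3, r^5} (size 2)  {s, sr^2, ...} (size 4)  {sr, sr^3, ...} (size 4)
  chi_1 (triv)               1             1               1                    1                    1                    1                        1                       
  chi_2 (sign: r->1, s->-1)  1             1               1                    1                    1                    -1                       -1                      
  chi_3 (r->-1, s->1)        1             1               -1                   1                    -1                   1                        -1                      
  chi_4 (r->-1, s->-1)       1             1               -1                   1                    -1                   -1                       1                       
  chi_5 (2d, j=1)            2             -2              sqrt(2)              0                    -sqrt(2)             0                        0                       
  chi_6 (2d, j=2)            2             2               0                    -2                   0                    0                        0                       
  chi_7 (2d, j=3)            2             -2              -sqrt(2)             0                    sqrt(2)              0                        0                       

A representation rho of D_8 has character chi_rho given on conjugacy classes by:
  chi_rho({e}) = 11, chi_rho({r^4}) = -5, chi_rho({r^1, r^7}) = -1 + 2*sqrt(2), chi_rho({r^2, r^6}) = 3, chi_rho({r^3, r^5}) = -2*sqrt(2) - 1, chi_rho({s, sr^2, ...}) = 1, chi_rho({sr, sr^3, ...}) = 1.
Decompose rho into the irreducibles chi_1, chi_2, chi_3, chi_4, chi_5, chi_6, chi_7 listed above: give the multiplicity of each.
Multiplicities: chi_1: 1, chi_2: 0, chi_3: 1, chi_4: 1, chi_5: 3, chi_6: 0, chi_7: 1.

Why: Use <chi_rho, chi> = (1/|G|) sum_C |C| * chi_rho(C) * conj(chi(C)) with |G| = 16 for each irreducible chi in the table:
  <chi_rho, chi_1> = (1/16)[1*(11)*conj(1) + 1*(-5)*conj(1) + 2*(-1 + 2*sqrt(2))*conj(1) + 2*(3)*conj(1) + 2*(-2*sqrt(2) - 1)*conj(1) + 4*(1)*conj(1) + 4*(1)*conj(1)]
      = (1/16)[(11) + (-5) + (-2 + 4*sqrt(2)) + (6) + (-4*sqrt(2) - 2) + (4) + (4)] = 16/16 = 1
  <chi_rho, chi_2> = (1/16)[1*(11)*conj(1) + 1*(-5)*conj(1) + 2*(-1 + 2*sqrt(2))*conj(1) + 2*(3)*conj(1) + 2*(-2*sqrt(2) - 1)*conj(1) + 4*(1)*conj(-1) + 4*(1)*conj(-1)]
      = (1/16)[(11) + (-5) + (-2 + 4*sqrt(2)) + (6) + (-4*sqrt(2) - 2) + (-4) + (-4)] = 0/16 = 0
  <chi_rho, chi_3> = (1/16)[1*(11)*conj(1) + 1*(-5)*conj(1) + 2*(-1 + 2*sqrt(2))*conj(-1) + 2*(3)*conj(1) + 2*(-2*sqrt(2) - 1)*conj(-1) + 4*(1)*conj(1) + 4*(1)*conj(-1)]
      = (1/16)[(11) + (-5) + (2 - 4*sqrt(2)) + (6) + (2 + 4*sqrt(2)) + (4) + (-4)] = 16/16 = 1
  <chi_rho, chi_4> = (1/16)[1*(11)*conj(1) + 1*(-5)*conj(1) + 2*(-1 + 2*sqrt(2))*conj(-1) + 2*(3)*conj(1) + 2*(-2*sqrt(2) - 1)*conj(-1) + 4*(1)*conj(-1) + 4*(1)*conj(1)]
      = (1/16)[(11) + (-5) + (2 - 4*sqrt(2)) + (6) + (2 + 4*sqrt(2)) + (-4) + (4)] = 16/16 = 1
  <chi_rho, chi_5> = (1/16)[1*(11)*conj(2) + 1*(-5)*conj(-2) + 2*(-1 + 2*sqrt(2))*conj(sqrt(2)) + 2*(3)*conj(0) + 2*(-2*sqrt(2) - 1)*conj(-sqrt(2)) + 4*(1)*conj(0) + 4*(1)*conj(0)]
      = (1/16)[(22) + (10) + (8 - 2*sqrt(2)) + (0) + (2*sqrt(2) + 8) + (0) + (0)] = 48/16 = 3
  <chi_rho, chi_6> = (1/16)[1*(11)*conj(2) + 1*(-5)*conj(2) + 2*(-1 + 2*sqrt(2))*conj(0) + 2*(3)*conj(-2) + 2*(-2*sqrt(2) - 1)*conj(0) + 4*(1)*conj(0) + 4*(1)*conj(0)]
      = (1/16)[(22) + (-10) + (0) + (-12) + (0) + (0) + (0)] = 0/16 = 0
  <chi_rho, chi_7> = (1/16)[1*(11)*conj(2) + 1*(-5)*conj(-2) + 2*(-1 + 2*sqrt(2))*conj(-sqrt(2)) + 2*(3)*conj(0) + 2*(-2*sqrt(2) - 1)*conj(sqrt(2)) + 4*(1)*conj(0) + 4*(1)*conj(0)]
      = (1/16)[(22) + (10) + (-8 + 2*sqrt(2)) + (0) + (-8 - 2*sqrt(2)) + (0) + (0)] = 16/16 = 1
Dimension check: dim(rho) = sum (mult * dim) = 1*1 + 0*1 + 1*1 + 1*1 + 3*2 + 0*2 + 1*2 = 11 = chi_rho(e) = 11.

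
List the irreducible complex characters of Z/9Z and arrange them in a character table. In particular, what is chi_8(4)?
Character table of Z/9Z (irreps indexed chi_0,...,chi_8 with chi_k(m) = zeta_9^(k*m), zeta_9 = exp(2*pi*i/9)):
  irrep \ class  {0} (size 1)  {1} (size 1)    {2} (size 1)    {3} (size 1)    {4} (size 1)    {5} (size 1)    {6} (size 1)    {7} (size 1)    {8} (size 1)  
  chi_0          1             1               1               1               1               1               1               1               1             
  chi_1          1             exp(2*I*pi/9)   exp(4*I*pi/9)   exp(2*I*pi/3)   exp(8*I*pi/9)   exp(-8*I*pi/9)  exp(-2*I*pi/3)  exp(-4*I*pi/9)  exp(-2*I*pi/9)
  chi_2          1             exp(4*I*pi/9)   exp(8*I*pi/9)   exp(-2*I*pi/3)  exp(-2*I*pi/9)  exp(2*I*pi/9)   exp(2*I*pi/3)   exp(-8*I*pi/9)  exp(-4*I*pi/9)
  chi_3          1             exp(2*I*pi/3)   exp(-2*I*pi/3)  1               exp(2*I*pi/3)   exp(-2*I*pi/3)  1               exp(2*I*pi/3)   exp(-2*I*pi/3)
  chi_4          1             exp(8*I*pi/9)   exp(-2*I*pi/9)  exp(2*I*pi/3)   exp(-4*I*pi/9)  exp(4*I*pi/9)   exp(-2*I*pi/3)  exp(2*I*pi/9)   exp(-8*I*pi/9)
  chi_5          1             exp(-8*I*pi/9)  exp(2*I*pi/9)   exp(-2*I*pi/3)  exp(4*I*pi/9)   exp(-4*I*pi/9)  exp(2*I*pi/3)   exp(-2*I*pi/9)  exp(8*I*pi/9) 
  chi_6          1             exp(-2*I*pi/3)  exp(2*I*pi/3)   1               exp(-2*I*pi/3)  exp(2*I*pi/3)   1               exp(-2*I*pi/3)  exp(2*I*pi/3) 
  chi_7          1             exp(-4*I*pi/9)  exp(-8*I*pi/9)  exp(2*I*pi/3)   exp(2*I*pi/9)   exp(-2*I*pi/9)  exp(-2*I*pi/3)  exp(8*I*pi/9)   exp(4*I*pi/9) 
  chi_8          1             exp(-2*I*pi/9)  exp(-4*I*pi/9)  exp(-2*I*pi/3)  exp(-8*I*pi/9)  exp(8*I*pi/9)   exp(2*I*pi/3)   exp(4*I*pi/9)   exp(2*I*pi/9) 

Spot check: chi_8(4) = zeta_9^(8*4) = zeta_9^32 = exp(-8*I*pi/9).

Solution. Z/9Z is abelian, so all 9 irreducible complex representations are 1-dimensional. They are given by chi_k(m) = zeta_9^(k*m) for k = 0,...,8. Row orthogonality: sum_m chi_k(m) conj(chi_l(m)) = 9 * [k = l].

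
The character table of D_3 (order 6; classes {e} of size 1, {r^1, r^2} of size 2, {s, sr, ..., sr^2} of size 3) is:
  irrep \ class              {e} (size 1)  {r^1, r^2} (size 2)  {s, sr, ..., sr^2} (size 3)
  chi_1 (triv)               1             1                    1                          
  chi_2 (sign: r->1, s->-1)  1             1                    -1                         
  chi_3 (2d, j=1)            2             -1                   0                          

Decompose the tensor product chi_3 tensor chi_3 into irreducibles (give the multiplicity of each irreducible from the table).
chi_3 tensor chi_3 = chi_1 + chi_2 + chi_3 (all other irreducibles have multiplicity 0).

Reasoning: The character of a tensor product is the pointwise product (chi_3 * chi_3)(C) = chi_3(C) * chi_3(C):
  {e}: (2)*(2), {r^1, r^2}: (-1)*(-1), {s, sr, ..., sr^2}: (0)*(0)
so (chi_3 * chi_3) takes values
  {e} -> 4, {r^1, r^2} -> 1, {s, sr, ..., sr^2} -> 0.
Now take the inner product of this character with each irreducible chi from the table, <chi_3*chi_3, chi> = (1/6) sum_C |C| (chi_3*chi_3)(C) conj(chi(C)):
  <chi_3*chi_3, chi_1> = (1/6)[1*(4)*conj(1) + 2*(1)*conj(1) + 3*(0)*conj(1)]
      = (1/6)[(4) + (2) + (0)] = 6/6 = 1
  <chi_3*chi_3, chi_2> = (1/6)[1*(4)*conj(1) + 2*(1)*conj(1) + 3*(0)*conj(-1)]
      = (1/6)[(4) + (2) + (0)] = 6/6 = 1
  <chi_3*chi_3, chi_3> = (1/6)[1*(4)*conj(2) + 2*(1)*conj(-1) + 3*(0)*conj(0)]
      = (1/6)[(8) + (-2) + (0)] = 6/6 = 1
Hence the multiplicities are chi_1: 1, chi_2: 1, chi_3: 1. Dimension check: dim(chi_3)*dim(chi_3) = 2*2 = 4 and sum (mult * dim) = 1*1 + 1*1 + 1*2 = 4.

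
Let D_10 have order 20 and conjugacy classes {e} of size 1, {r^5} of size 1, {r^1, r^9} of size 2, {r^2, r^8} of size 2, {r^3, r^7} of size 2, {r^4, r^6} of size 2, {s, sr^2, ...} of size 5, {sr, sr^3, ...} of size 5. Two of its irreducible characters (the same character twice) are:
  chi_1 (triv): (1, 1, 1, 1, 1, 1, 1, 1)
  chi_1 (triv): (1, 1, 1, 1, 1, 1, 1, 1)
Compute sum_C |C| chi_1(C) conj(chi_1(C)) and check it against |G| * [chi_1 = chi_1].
Sum = 20 = |G| = 20; so <chi_1, chi_1> = 1 (norm-1 confirms irreducibility).

Justification: Compute term by term over conjugacy classes (|C| * chi_1(C) * conj(chi_1(C))):
  1*(1)*conj(1) + 1*(1)*conj(1) + 2*(1)*conj(1) + 2*(1)*conj(1) + 2*(1)*conj(1) + 2*(1)*conj(1) + 5*(1)*conj(1) + 5*(1)*conj(1)
  = (1) + (1) + (2) + (2) + (2) + (2) + (5) + (5)
  = 20.
Dividing by |G| = 20 gives 20/20 = 1, matching the row-orthogonality relation <chi_1, chi_1> = [chi_1 = chi_1].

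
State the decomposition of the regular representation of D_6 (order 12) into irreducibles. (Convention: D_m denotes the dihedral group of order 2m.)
Each irreducible V_i of dimension d_i appears with multiplicity d_i, i.e. rho_reg = (direct sum over all irreducibles V_i) d_i V_i. The irreducible dimensions for D_6 are 1, 1, 1, 1, 2, 2: 4 irreducibles of dimension 1, each with multiplicity 1; 2 irreducibles of dimension 2, each with multiplicity 2. Total dimension 4*1*1 + 2*2*2 = 12 = |G|.

Justification: General theorem: in the regular representation of a finite group G, each irreducible appears with multiplicity equal to its dimension. Check: dim(rho_reg) = sum d_i^2 = 1 + 1 + 1 + 1 + 4 + 4 = 12 = |G|.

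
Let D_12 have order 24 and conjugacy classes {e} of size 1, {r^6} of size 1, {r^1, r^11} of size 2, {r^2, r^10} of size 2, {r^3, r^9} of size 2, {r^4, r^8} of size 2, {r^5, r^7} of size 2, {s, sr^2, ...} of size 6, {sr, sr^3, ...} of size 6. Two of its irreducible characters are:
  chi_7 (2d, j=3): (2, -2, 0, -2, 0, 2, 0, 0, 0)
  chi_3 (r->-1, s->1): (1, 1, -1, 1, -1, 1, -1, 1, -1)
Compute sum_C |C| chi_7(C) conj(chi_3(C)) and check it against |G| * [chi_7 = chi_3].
Sum = 0; so <chi_7, chi_3> = 0 (distinct irreducibles are orthogonal).

Why: Compute term by term over conjugacy classes (|C| * chi_7(C) * conj(chi_3(C))):
  1*(2)*conj(1) + 1*(-2)*conj(1) + 2*(0)*conj(-1) + 2*(-2)*conj(1) + 2*(0)*conj(-1) + 2*(2)*conj(1) + 2*(0)*conj(-1) + 6*(0)*conj(1) + 6*(0)*conj(-1)
  = (2) + (-2) + (0) + (-4) + (0) + (4) + (0) + (0) + (0)
  = 0.
Dividing by |G| = 24 gives 0/24 = 0, matching the row-orthogonality relation <chi_7, chi_3> = [chi_7 = chi_3].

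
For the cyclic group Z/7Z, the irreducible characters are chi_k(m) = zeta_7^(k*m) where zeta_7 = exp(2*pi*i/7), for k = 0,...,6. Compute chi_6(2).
chi_6(2) = zeta_7^12 = exp(-4*I*pi/7)

Proof sketch: chi_6(2) = zeta_7^(6*2) = zeta_7^12. Since zeta_7^7 = 1, this equals zeta_7^5 = exp(2*pi*i*5/7) = exp(-4*I*pi/7).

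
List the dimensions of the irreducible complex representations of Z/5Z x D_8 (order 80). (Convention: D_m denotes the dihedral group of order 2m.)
Dimensions: 1, 1, 1, 1, 1, 1, 1, 1, 1, 1, 1, 1, 1, 1, 1, 1, 1, 1, 1, 1, 2, 2, 2, 2, 2, 2, 2, 2, 2, 2, 2, 2, 2, 2, 2

Details: There are 35 irreducibles (= number of conjugacy classes). Their dimensions d_i satisfy sum d_i^2 = |G| = 80: 1 + 1 + 1 + 1 + 1 + 1 + 1 + 1 + 1 + 1 + 1 + 1 + 1 + 1 + 1 + 1 + 1 + 1 + 1 + 1 + 4 + 4 + 4 + 4 + 4 + 4 + 4 + 4 + 4 + 4 + 4 + 4 + 4 + 4 + 4 = 80. (For the product with Z/5Z: each of the 5 1-dim characters of Z/5Z tensors with each irrep of D_8, giving 5 copies of each D_8-dimension.)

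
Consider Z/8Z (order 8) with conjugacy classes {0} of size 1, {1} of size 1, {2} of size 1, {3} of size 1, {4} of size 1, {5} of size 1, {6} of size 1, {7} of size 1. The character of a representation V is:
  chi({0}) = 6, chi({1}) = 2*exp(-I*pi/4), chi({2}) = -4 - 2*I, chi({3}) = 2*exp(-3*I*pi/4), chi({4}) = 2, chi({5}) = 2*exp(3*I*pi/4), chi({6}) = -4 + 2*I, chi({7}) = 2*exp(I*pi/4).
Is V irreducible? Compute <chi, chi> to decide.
Not irreducible (reducible): <chi, chi> = 12 > 1.

Proof sketch: <chi, chi> = (1/|G|) sum_C |C| * |chi(C)|^2 = (1/8)[1*|6|^2 + 1*|2*exp(-I*pi/4)|^2 + 1*|-4 - 2*I|^2 + 1*|2*exp(-3*I*pi/4)|^2 + 1*|2|^2 + 1*|2*exp(3*I*pi/4)|^2 + 1*|-4 + 2*I|^2 + 1*|2*exp(I*pi/4)|^2]
  = (1/8)[(36) + (4) + (20) + (4) + (4) + (4) + (20) + (4)] = 96/8 = 12.
(Exp terms are combined using exp(i*s)*conj(exp(i*t)) = exp(i*(s-t)), and sums of them are collapsed using the identity that for every m > 1 the m distinct m-th roots of unity sum to 0, e.g. 1 + exp(2*I*pi/3) + exp(-2*I*pi/3) = 0.)
A character is irreducible iff <chi, chi> = 1, so this representation is reducible.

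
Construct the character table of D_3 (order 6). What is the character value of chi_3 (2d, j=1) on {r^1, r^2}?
Conjugacy classes: {e} of size 1, {r^1, r^2} of size 2, {s, sr, ..., sr^2} of size 3.
Character table:
  irrep \ class              {e} (size 1)  {r^1, r^2} (size 2)  {s, sr, ..., sr^2} (size 3)
  chi_1 (triv)               1             1                    1                          
  chi_2 (sign: r->1, s->-1)  1             1                    -1                         
  chi_3 (2d, j=1)            2             -1                   0                          

Spot check: chi_3 (2d, j=1) on {r^1, r^2} = -1.

Derivation: D_3 has order 2*3 = 6 with 3 conjugacy classes, hence 3 irreducibles. Sum of squared dims 1 + 1 + 4 = 6 = |G|. Linear characters come from the abelianisation; the 2-dimensional irreps have character r^k -> 2*cos(2*pi*j*k/3), reflections -> 0.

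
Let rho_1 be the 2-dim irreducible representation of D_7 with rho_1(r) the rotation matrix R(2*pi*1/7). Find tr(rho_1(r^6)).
chi_{rho_1}(r^6) = 2*cos(2*pi*1*6/7) = 2*cos(2*pi/7)

rho_1(r^6) is rotation by angle 2*pi*1*6/7, whose trace is 2*cos(2*pi*1*6/7) = 2*cos(2*pi/7).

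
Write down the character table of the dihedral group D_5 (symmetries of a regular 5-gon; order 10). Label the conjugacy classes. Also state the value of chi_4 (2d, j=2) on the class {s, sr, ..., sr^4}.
Conjugacy classes: {e} of size 1, {r^1, r^4} of size 2, {r^2, r^3} of size 2, {s, sr, ..., sr^4} of size 5.
Character table:
  irrep \ class              {e} (size 1)  {r^1, r^4} (size 2)  {r^2, r^3} (size 2)  {s, sr, ..., sr^4} (size 5)
  chi_1 (triv)               1             1                    1                    1                          
  chi_2 (sign: r->1, s->-1)  1             1                    1                    -1                         
  chi_3 (2d, j=1)            2             -1/2 + sqrt(5)/2     -sqrt(5)/2 - 1/2     0                          
  chi_4 (2d, j=2)            2             -sqrt(5)/2 - 1/2     -1/2 + sqrt(5)/2     0                          

Spot check: chi_4 (2d, j=2) on {s, sr, ..., sr^4} = 0.

Reasoning: D_5 has order 2*5 = 10 with 4 conjugacy classes, hence 4 irreducibles. Sum of squared dims 1 + 1 + 4 + 4 = 10 = |G|. Linear characters come from the abelianisation; the 2-dimensional irreps have character r^k -> 2*cos(2*pi*j*k/5), reflections -> 0.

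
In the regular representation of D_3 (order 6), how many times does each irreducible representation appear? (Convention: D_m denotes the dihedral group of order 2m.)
Each irreducible V_i of dimension d_i appears with multiplicity d_i, i.e. rho_reg = (direct sum over all irreducibles V_i) d_i V_i. The irreducible dimensions for D_3 are 1, 1, 2: 2 irreducibles of dimension 1, each with multiplicity 1; 1 irreducible of dimension 2, with multiplicity 2. Total dimension 2*1*1 + 1*2*2 = 6 = |G|.

Details: General theorem: in the regular representation of a finite group G, each irreducible appears with multiplicity equal to its dimension. Check: dim(rho_reg) = sum d_i^2 = 1 + 1 + 4 = 6 = |G|.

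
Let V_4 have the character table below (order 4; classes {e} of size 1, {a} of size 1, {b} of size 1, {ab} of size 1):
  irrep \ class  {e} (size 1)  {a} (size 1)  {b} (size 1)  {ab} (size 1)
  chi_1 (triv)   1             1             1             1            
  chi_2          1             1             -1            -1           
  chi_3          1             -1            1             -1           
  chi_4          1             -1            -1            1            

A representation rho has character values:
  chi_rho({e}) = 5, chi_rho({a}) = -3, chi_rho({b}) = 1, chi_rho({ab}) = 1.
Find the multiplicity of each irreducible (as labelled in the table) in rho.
Multiplicities: chi_1: 1, chi_2: 0, chi_3: 2, chi_4: 2.

Use <chi_rho, chi> = (1/|G|) sum_C |C| * chi_rho(C) * conj(chi(C)) with |G| = 4 for each irreducible chi in the table:
  <chi_rho, chi_1> = (1/4)[1*(5)*conj(1) + 1*(-3)*conj(1) + 1*(1)*conj(1) + 1*(1)*conj(1)]
      = (1/4)[(5) + (-3) + (1) + (1)] = 4/4 = 1
  <chi_rho, chi_2> = (1/4)[1*(5)*conj(1) + 1*(-3)*conj(1) + 1*(1)*conj(-1) + 1*(1)*conj(-1)]
      = (1/4)[(5) + (-3) + (-1) + (-1)] = 0/4 = 0
  <chi_rho, chi_3> = (1/4)[1*(5)*conj(1) + 1*(-3)*conj(-1) + 1*(1)*conj(1) + 1*(1)*conj(-1)]
      = (1/4)[(5) + (3) + (1) + (-1)] = 8/4 = 2
  <chi_rho, chi_4> = (1/4)[1*(5)*conj(1) + 1*(-3)*conj(-1) + 1*(1)*conj(-1) + 1*(1)*conj(1)]
      = (1/4)[(5) + (3) + (-1) + (1)] = 8/4 = 2
Dimension check: dim(rho) = sum (mult * dim) = 1*1 + 0*1 + 2*1 + 2*1 = 5 = chi_rho(e) = 5.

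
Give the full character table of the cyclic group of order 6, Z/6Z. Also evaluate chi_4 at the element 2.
Character table of Z/6Z (irreps indexed chi_0,...,chi_5 with chi_k(m) = zeta_6^(k*m), zeta_6 = exp(2*pi*i/6)):
  irrep \ class  {0} (size 1)  {1} (size 1)    {2} (size 1)    {3} (size 1)  {4} (size 1)    {5} (size 1)  
  chi_0          1             1               1               1             1               1             
  chi_1          1             exp(I*pi/3)     exp(2*I*pi/3)   -1            exp(-2*I*pi/3)  exp(-I*pi/3)  
  chi_2          1             exp(2*I*pi/3)   exp(-2*I*pi/3)  1             exp(2*I*pi/3)   exp(-2*I*pi/3)
  chi_3          1             -1              1               -1            1               -1            
  chi_4          1             exp(-2*I*pi/3)  exp(2*I*pi/3)   1             exp(-2*I*pi/3)  exp(2*I*pi/3) 
  chi_5          1             exp(-I*pi/3)    exp(-2*I*pi/3)  -1            exp(2*I*pi/3)   exp(I*pi/3)   

Spot check: chi_4(2) = zeta_6^(4*2) = zeta_6^8 = exp(2*I*pi/3).

Derivation: Z/6Z is abelian, so all 6 irreducible complex representations are 1-dimensional. They are given by chi_k(m) = zeta_6^(k*m) for k = 0,...,5. Row orthogonality: sum_m chi_k(m) conj(chi_l(m)) = 6 * [k = l].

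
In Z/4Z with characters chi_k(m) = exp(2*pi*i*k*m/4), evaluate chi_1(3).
chi_1(3) = zeta_4^3 = -I

Why: chi_1(3) = zeta_4^(1*3) = zeta_4^3. Since zeta_4^4 = 1, this equals zeta_4^3 = exp(2*pi*i*3/4) = -I.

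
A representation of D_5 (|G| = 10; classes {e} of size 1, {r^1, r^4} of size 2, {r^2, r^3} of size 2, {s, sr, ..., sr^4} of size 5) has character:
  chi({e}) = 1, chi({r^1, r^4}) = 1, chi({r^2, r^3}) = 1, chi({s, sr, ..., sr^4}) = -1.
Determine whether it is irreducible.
Irreducible: <chi, chi> = 1.

Derivation: <chi, chi> = (1/|G|) sum_C |C| * |chi(C)|^2 = (1/10)[1*|1|^2 + 2*|1|^2 + 2*|1|^2 + 5*|-1|^2]
  = (1/10)[(1) + (2) + (2) + (5)] = 10/10 = 1.
A character is irreducible iff <chi, chi> = 1, so this representation is irreducible.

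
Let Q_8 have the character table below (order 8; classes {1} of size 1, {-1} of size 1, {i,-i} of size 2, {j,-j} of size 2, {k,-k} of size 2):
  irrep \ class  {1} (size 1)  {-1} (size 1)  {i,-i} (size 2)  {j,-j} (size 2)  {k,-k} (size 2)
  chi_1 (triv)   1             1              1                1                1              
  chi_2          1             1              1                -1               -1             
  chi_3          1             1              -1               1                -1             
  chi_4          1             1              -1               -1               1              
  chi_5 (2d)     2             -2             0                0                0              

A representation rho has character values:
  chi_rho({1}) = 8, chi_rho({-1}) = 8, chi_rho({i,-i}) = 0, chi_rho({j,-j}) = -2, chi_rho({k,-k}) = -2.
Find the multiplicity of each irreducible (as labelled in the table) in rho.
Multiplicities: chi_1: 1, chi_2: 3, chi_3: 2, chi_4: 2, chi_5: 0.

Proof sketch: Use <chi_rho, chi> = (1/|G|) sum_C |C| * chi_rho(C) * conj(chi(C)) with |G| = 8 for each irreducible chi in the table:
  <chi_rho, chi_1> = (1/8)[1*(8)*conj(1) + 1*(8)*conj(1) + 2*(0)*conj(1) + 2*(-2)*conj(1) + 2*(-2)*conj(1)]
      = (1/8)[(8) + (8) + (0) + (-4) + (-4)] = 8/8 = 1
  <chi_rho, chi_2> = (1/8)[1*(8)*conj(1) + 1*(8)*conj(1) + 2*(0)*conj(1) + 2*(-2)*conj(-1) + 2*(-2)*conj(-1)]
      = (1/8)[(8) + (8) + (0) + (4) + (4)] = 24/8 = 3
  <chi_rho, chi_3> = (1/8)[1*(8)*conj(1) + 1*(8)*conj(1) + 2*(0)*conj(-1) + 2*(-2)*conj(1) + 2*(-2)*conj(-1)]
      = (1/8)[(8) + (8) + (0) + (-4) + (4)] = 16/8 = 2
  <chi_rho, chi_4> = (1/8)[1*(8)*conj(1) + 1*(8)*conj(1) + 2*(0)*conj(-1) + 2*(-2)*conj(-1) + 2*(-2)*conj(1)]
      = (1/8)[(8) + (8) + (0) + (4) + (-4)] = 16/8 = 2
  <chi_rho, chi_5> = (1/8)[1*(8)*conj(2) + 1*(8)*conj(-2) + 2*(0)*conj(0) + 2*(-2)*conj(0) + 2*(-2)*conj(0)]
      = (1/8)[(16) + (-16) + (0) + (0) + (0)] = 0/8 = 0
Dimension check: dim(rho) = sum (mult * dim) = 1*1 + 3*1 + 2*1 + 2*1 + 0*2 = 8 = chi_rho(e) = 8.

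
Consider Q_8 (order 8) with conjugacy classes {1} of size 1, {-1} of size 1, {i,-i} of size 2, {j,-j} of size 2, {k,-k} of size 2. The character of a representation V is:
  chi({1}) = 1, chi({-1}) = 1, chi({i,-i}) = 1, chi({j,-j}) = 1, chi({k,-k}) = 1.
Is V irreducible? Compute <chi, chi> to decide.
Irreducible: <chi, chi> = 1.

Explanation: <chi, chi> = (1/|G|) sum_C |C| * |chi(C)|^2 = (1/8)[1*|1|^2 + 1*|1|^2 + 2*|1|^2 + 2*|1|^2 + 2*|1|^2]
  = (1/8)[(1) + (1) + (2) + (2) + (2)] = 8/8 = 1.
A character is irreducible iff <chi, chi> = 1, so this representation is irreducible.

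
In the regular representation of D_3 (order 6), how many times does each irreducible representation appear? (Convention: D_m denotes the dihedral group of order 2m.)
Each irreducible V_i of dimension d_i appears with multiplicity d_i, i.e. rho_reg = (direct sum over all irreducibles V_i) d_i V_i. The irreducible dimensions for D_3 are 1, 1, 2: 2 irreducibles of dimension 1, each with multiplicity 1; 1 irreducible of dimension 2, with multiplicity 2. Total dimension 2*1*1 + 1*2*2 = 6 = |G|.

Reasoning: General theorem: in the regular representation of a finite group G, each irreducible appears with multiplicity equal to its dimension. Check: dim(rho_reg) = sum d_i^2 = 1 + 1 + 4 = 6 = |G|.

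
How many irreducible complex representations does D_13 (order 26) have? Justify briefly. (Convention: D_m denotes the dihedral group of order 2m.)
8

Justification: The number of irreducible complex representations of a finite group equals its number of conjugacy classes. D_13 has 8 conjugacy classes ((n+3)/2 for n odd), so D_13 (order 26) has exactly 8 irreducible complex representations.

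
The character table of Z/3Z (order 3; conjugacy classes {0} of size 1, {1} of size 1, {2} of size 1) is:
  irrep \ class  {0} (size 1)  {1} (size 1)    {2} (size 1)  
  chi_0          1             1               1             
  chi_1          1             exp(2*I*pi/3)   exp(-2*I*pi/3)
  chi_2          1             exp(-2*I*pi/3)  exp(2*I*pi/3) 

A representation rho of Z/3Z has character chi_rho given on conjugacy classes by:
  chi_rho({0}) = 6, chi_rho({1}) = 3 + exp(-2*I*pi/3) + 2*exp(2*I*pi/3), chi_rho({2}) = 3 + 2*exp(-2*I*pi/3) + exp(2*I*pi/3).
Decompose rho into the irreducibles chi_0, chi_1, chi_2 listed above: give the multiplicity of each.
Multiplicities: chi_0: 3, chi_1: 2, chi_2: 1.

Use <chi_rho, chi> = (1/|G|) sum_C |C| * chi_rho(C) * conj(chi(C)) with |G| = 3 for each irreducible chi in the table:
  <chi_rho, chi_0> = (1/3)[1*(6)*conj(1) + 1*(3 + exp(-2*I*pi/3) + 2*exp(2*I*pi/3))*conj(1) + 1*(3 + 2*exp(-2*I*pi/3) + exp(2*I*pi/3))*conj(1)]
      = (1/3)[(6) + (3 + exp(-2*I*pi/3) + 2*exp(2*I*pi/3)) + (3 + 2*exp(-2*I*pi/3) + exp(2*I*pi/3))] = 9/3 = 3
  <chi_rho, chi_1> = (1/3)[1*(6)*conj(1) + 1*(3 + exp(-2*I*pi/3) + 2*exp(2*I*pi/3))*conj(exp(2*I*pi/3)) + 1*(3 + 2*exp(-2*I*pi/3) + exp(2*I*pi/3))*conj(exp(-2*I*pi/3))]
      = (1/3)[(6) + (2 + 3*exp(-2*I*pi/3) + exp(2*I*pi/3)) + (2 + exp(-2*I*pi/3) + 3*exp(2*I*pi/3))] = 6/3 = 2
  <chi_rho, chi_2> = (1/3)[1*(6)*conj(1) + 1*(3 + exp(-2*I*pi/3) + 2*exp(2*I*pi/3))*conj(exp(-2*I*pi/3)) + 1*(3 + 2*exp(-2*I*pi/3) + exp(2*I*pi/3))*conj(exp(2*I*pi/3))]
      = (1/3)[(6) + (1 + 2*exp(-2*I*pi/3) + 3*exp(2*I*pi/3)) + (1 + 3*exp(-2*I*pi/3) + 2*exp(2*I*pi/3))] = 3/3 = 1
(Exp terms are combined using exp(i*s)*conj(exp(i*t)) = exp(i*(s-t)), and sums of them are collapsed using the identity that for every m > 1 the m distinct m-th roots of unity sum to 0, e.g. 1 + exp(2*I*pi/3) + exp(-2*I*pi/3) = 0.)
Dimension check: dim(rho) = sum (mult * dim) = 3*1 + 2*1 + 1*1 = 6 = chi_rho(e) = 6.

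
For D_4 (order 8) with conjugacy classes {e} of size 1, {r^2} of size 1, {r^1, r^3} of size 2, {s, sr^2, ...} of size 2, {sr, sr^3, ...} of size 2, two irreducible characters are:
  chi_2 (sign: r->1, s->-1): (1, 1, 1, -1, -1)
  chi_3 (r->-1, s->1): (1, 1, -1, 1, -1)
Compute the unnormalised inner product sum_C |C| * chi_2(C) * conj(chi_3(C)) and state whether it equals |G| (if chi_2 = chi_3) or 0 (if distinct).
Sum = 0; so <chi_2, chi_3> = 0 (distinct irreducibles are orthogonal).

Reasoning: Compute term by term over conjugacy classes (|C| * chi_2(C) * conj(chi_3(C))):
  1*(1)*conj(1) + 1*(1)*conj(1) + 2*(1)*conj(-1) + 2*(-1)*conj(1) + 2*(-1)*conj(-1)
  = (1) + (1) + (-2) + (-2) + (2)
  = 0.
Dividing by |G| = 8 gives 0/8 = 0, matching the row-orthogonality relation <chi_2, chi_3> = [chi_2 = chi_3].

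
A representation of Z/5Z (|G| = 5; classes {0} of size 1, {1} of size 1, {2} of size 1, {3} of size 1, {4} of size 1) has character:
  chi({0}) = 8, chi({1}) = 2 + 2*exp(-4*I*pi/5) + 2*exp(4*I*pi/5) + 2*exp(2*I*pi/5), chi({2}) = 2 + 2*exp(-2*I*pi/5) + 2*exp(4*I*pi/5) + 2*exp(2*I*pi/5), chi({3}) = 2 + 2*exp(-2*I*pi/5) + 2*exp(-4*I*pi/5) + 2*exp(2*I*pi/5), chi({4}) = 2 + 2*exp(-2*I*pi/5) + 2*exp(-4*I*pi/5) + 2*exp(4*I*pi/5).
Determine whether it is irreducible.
Not irreducible (reducible): <chi, chi> = 16 > 1.

Argument: <chi, chi> = (1/|G|) sum_C |C| * |chi(C)|^2 = (1/5)[1*|8|^2 + 1*|2 + 2*exp(-4*I*pi/5) + 2*exp(4*I*pi/5) + 2*exp(2*I*pi/5)|^2 + 1*|2 + 2*exp(-2*I*pi/5) + 2*exp(4*I*pi/5) + 2*exp(2*I*pi/5)|^2 + 1*|2 + 2*exp(-2*I*pi/5) + 2*exp(-4*I*pi/5) + 2*exp(2*I*pi/5)|^2 + 1*|2 + 2*exp(-2*I*pi/5) + 2*exp(-4*I*pi/5) + 2*exp(4*I*pi/5)|^2]
  = (1/5)[(64) + (4) + (4) + (4) + (4)] = 80/5 = 16.
(Exp terms are combined using exp(i*s)*conj(exp(i*t)) = exp(i*(s-t)), and sums of them are collapsed using the identity that for every m > 1 the m distinct m-th roots of unity sum to 0, e.g. 1 + exp(2*I*pi/3) + exp(-2*I*pi/3) = 0.)
A character is irreducible iff <chi, chi> = 1, so this representation is reducible.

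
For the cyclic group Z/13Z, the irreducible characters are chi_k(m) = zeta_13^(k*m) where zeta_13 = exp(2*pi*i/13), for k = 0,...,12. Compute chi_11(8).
chi_11(8) = zeta_13^88 = exp(-6*I*pi/13)

Proof sketch: chi_11(8) = zeta_13^(11*8) = zeta_13^88. Since zeta_13^13 = 1, this equals zeta_13^10 = exp(2*pi*i*10/13) = exp(-6*I*pi/13).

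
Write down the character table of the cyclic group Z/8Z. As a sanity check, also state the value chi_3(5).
Character table of Z/8Z (irreps indexed chi_0,...,chi_7 with chi_k(m) = zeta_8^(k*m), zeta_8 = exp(2*pi*i/8)):
  irrep \ class  {0} (size 1)  {1} (size 1)    {2} (size 1)  {3} (size 1)    {4} (size 1)  {5} (size 1)    {6} (size 1)  {7} (size 1)  
  chi_0          1             1               1             1               1             1               1             1             
  chi_1          1             exp(I*pi/4)     I             exp(3*I*pi/4)   -1            exp(-3*I*pi/4)  -I            exp(-I*pi/4)  
  chi_2          1             I               -1            -I              1             I               -1            -I            
  chi_3          1             exp(3*I*pi/4)   -I            exp(I*pi/4)     -1            exp(-I*pi/4)    I             exp(-3*I*pi/4)
  chi_4          1             -1              1             -1              1             -1              1             -1            
  chi_5          1             exp(-3*I*pi/4)  I             exp(-I*pi/4)    -1            exp(I*pi/4)     -I            exp(3*I*pi/4) 
  chi_6          1             -I              -1            I               1             -I              -1            I             
  chi_7          1             exp(-I*pi/4)    -I            exp(-3*I*pi/4)  -1            exp(3*I*pi/4)   I             exp(I*pi/4)   

Spot check: chi_3(5) = zeta_8^(3*5) = zeta_8^15 = exp(-I*pi/4).

Details: Z/8Z is abelian, so all 8 irreducible complex representations are 1-dimensional. They are given by chi_k(m) = zeta_8^(k*m) for k = 0,...,7. Row orthogonality: sum_m chi_k(m) conj(chi_l(m)) = 8 * [k = l].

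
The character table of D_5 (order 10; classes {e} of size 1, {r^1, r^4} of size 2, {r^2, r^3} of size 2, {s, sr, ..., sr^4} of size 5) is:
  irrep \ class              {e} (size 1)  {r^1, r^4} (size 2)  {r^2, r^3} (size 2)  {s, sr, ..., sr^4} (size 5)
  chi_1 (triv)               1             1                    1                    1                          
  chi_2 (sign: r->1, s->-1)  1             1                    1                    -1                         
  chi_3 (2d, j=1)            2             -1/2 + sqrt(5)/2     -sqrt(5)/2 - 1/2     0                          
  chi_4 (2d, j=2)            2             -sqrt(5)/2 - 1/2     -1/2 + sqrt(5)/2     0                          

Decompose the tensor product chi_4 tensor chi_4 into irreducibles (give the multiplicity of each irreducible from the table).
chi_4 tensor chi_4 = chi_1 + chi_2 + chi_3 (all other irreducibles have multiplicity 0).

Working: The character of a tensor product is the pointwise product (chi_4 * chi_4)(C) = chi_4(C) * chi_4(C):
  {e}: (2)*(2), {r^1, r^4}: (-sqrt(5)/2 - 1/2)*(-sqrt(5)/2 - 1/2), {r^2, r^3}: (-1/2 + sqrt(5)/2)*(-1/2 + sqrt(5)/2), {s, sr, ..., sr^4}: (0)*(0)
so (chi_4 * chi_4) takes values
  {e} -> 4, {r^1, r^4} -> sqrt(5)/2 + 3/2, {r^2, r^3} -> 3/2 - sqrt(5)/2, {s, sr, ..., sr^4} -> 0.
Now take the inner product of this character with each irreducible chi from the table, <chi_4*chi_4, chi> = (1/10) sum_C |C| (chi_4*chi_4)(C) conj(chi(C)):
  <chi_4*chi_4, chi_1> = (1/10)[1*(4)*conj(1) + 2*(sqrt(5)/2 + 3/2)*conj(1) + 2*(3/2 - sqrt(5)/2)*conj(1) + 5*(0)*conj(1)]
      = (1/10)[(4) + (sqrt(5) + 3) + (3 - sqrt(5)) + (0)] = 10/10 = 1
  <chi_4*chi_4, chi_2> = (1/10)[1*(4)*conj(1) + 2*(sqrt(5)/2 + 3/2)*conj(1) + 2*(3/2 - sqrt(5)/2)*conj(1) + 5*(0)*conj(-1)]
      = (1/10)[(4) + (sqrt(5) + 3) + (3 - sqrt(5)) + (0)] = 10/10 = 1
  <chi_4*chi_4, chi_3> = (1/10)[1*(4)*conj(2) + 2*(sqrt(5)/2 + 3/2)*conj(-1/2 + sqrt(5)/2) + 2*(3/2 - sqrt(5)/2)*conj(-sqrt(5)/2 - 1/2) + 5*(0)*conj(0)]
      = (1/10)[(8) + (1 + sqrt(5)) + (1 - sqrt(5)) + (0)] = 10/10 = 1
  <chi_4*chi_4, chi_4> = (1/10)[1*(4)*conj(2) + 2*(sqrt(5)/2 + 3/2)*conj(-sqrt(5)/2 - 1/2) + 2*(3/2 - sqrt(5)/2)*conj(-1/2 + sqrt(5)/2) + 5*(0)*conj(0)]
      = (1/10)[(8) + (-2*sqrt(5) - 4) + (-4 + 2*sqrt(5)) + (0)] = 0/10 = 0
Hence the multiplicities are chi_1: 1, chi_2: 1, chi_3: 1. Dimension check: dim(chi_4)*dim(chi_4) = 2*2 = 4 and sum (mult * dim) = 1*1 + 1*1 + 1*2 = 4.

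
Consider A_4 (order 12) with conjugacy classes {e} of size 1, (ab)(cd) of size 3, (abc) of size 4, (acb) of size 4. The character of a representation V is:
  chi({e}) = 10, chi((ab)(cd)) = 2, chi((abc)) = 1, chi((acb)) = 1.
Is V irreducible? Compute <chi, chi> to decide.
Not irreducible (reducible): <chi, chi> = 10 > 1.

Argument: <chi, chi> = (1/|G|) sum_C |C| * |chi(C)|^2 = (1/12)[1*|10|^2 + 3*|2|^2 + 4*|1|^2 + 4*|1|^2]
  = (1/12)[(100) + (12) + (4) + (4)] = 120/12 = 10.
(Exp terms are combined using exp(i*s)*conj(exp(i*t)) = exp(i*(s-t)), and sums of them are collapsed using the identity that for every m > 1 the m distinct m-th roots of unity sum to 0, e.g. 1 + exp(2*I*pi/3) + exp(-2*I*pi/3) = 0.)
A character is irreducible iff <chi, chi> = 1, so this representation is reducible.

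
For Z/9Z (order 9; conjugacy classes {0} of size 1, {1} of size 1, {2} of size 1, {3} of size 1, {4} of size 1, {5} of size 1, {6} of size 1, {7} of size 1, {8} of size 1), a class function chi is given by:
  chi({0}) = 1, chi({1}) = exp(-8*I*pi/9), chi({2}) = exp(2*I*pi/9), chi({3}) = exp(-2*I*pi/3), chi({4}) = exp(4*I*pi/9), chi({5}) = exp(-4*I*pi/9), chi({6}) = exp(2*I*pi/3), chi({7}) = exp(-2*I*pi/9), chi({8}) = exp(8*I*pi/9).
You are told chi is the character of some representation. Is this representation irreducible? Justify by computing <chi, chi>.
Irreducible: <chi, chi> = 1.

Derivation: <chi, chi> = (1/|G|) sum_C |C| * |chi(C)|^2 = (1/9)[1*|1|^2 + 1*|exp(-8*I*pi/9)|^2 + 1*|exp(2*I*pi/9)|^2 + 1*|exp(-2*I*pi/3)|^2 + 1*|exp(4*I*pi/9)|^2 + 1*|exp(-4*I*pi/9)|^2 + 1*|exp(2*I*pi/3)|^2 + 1*|exp(-2*I*pi/9)|^2 + 1*|exp(8*I*pi/9)|^2]
  = (1/9)[(1) + (1) + (1) + (1) + (1) + (1) + (1) + (1) + (1)] = 9/9 = 1.
(Exp terms are combined using exp(i*s)*conj(exp(i*t)) = exp(i*(s-t)), and sums of them are collapsed using the identity that for every m > 1 the m distinct m-th roots of unity sum to 0, e.g. 1 + exp(2*I*pi/3) + exp(-2*I*pi/3) = 0.)
A character is irreducible iff <chi, chi> = 1, so this representation is irreducible.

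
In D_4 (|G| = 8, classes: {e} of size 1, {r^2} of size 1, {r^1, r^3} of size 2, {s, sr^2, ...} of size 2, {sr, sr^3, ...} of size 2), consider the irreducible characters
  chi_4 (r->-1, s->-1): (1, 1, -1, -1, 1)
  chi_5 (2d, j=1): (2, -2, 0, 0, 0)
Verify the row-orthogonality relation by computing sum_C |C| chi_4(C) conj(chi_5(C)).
Sum = 0; so <chi_4, chi_5> = 0 (distinct irreducibles are orthogonal).

Derivation: Compute term by term over conjugacy classes (|C| * chi_4(C) * conj(chi_5(C))):
  1*(1)*conj(2) + 1*(1)*conj(-2) + 2*(-1)*conj(0) + 2*(-1)*conj(0) + 2*(1)*conj(0)
  = (2) + (-2) + (0) + (0) + (0)
  = 0.
Dividing by |G| = 8 gives 0/8 = 0, matching the row-orthogonality relation <chi_4, chi_5> = [chi_4 = chi_5].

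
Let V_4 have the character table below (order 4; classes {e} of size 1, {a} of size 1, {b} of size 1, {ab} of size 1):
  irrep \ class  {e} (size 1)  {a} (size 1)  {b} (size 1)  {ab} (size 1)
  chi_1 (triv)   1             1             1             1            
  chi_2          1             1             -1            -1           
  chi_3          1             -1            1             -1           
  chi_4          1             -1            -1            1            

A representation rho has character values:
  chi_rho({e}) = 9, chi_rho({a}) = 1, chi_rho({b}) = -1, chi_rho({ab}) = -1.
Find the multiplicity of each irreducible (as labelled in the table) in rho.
Multiplicities: chi_1: 2, chi_2: 3, chi_3: 2, chi_4: 2.

Reasoning: Use <chi_rho, chi> = (1/|G|) sum_C |C| * chi_rho(C) * conj(chi(C)) with |G| = 4 for each irreducible chi in the table:
  <chi_rho, chi_1> = (1/4)[1*(9)*conj(1) + 1*(1)*conj(1) + 1*(-1)*conj(1) + 1*(-1)*conj(1)]
      = (1/4)[(9) + (1) + (-1) + (-1)] = 8/4 = 2
  <chi_rho, chi_2> = (1/4)[1*(9)*conj(1) + 1*(1)*conj(1) + 1*(-1)*conj(-1) + 1*(-1)*conj(-1)]
      = (1/4)[(9) + (1) + (1) + (1)] = 12/4 = 3
  <chi_rho, chi_3> = (1/4)[1*(9)*conj(1) + 1*(1)*conj(-1) + 1*(-1)*conj(1) + 1*(-1)*conj(-1)]
      = (1/4)[(9) + (-1) + (-1) + (1)] = 8/4 = 2
  <chi_rho, chi_4> = (1/4)[1*(9)*conj(1) + 1*(1)*conj(-1) + 1*(-1)*conj(-1) + 1*(-1)*conj(1)]
      = (1/4)[(9) + (-1) + (1) + (-1)] = 8/4 = 2
Dimension check: dim(rho) = sum (mult * dim) = 2*1 + 3*1 + 2*1 + 2*1 = 9 = chi_rho(e) = 9.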